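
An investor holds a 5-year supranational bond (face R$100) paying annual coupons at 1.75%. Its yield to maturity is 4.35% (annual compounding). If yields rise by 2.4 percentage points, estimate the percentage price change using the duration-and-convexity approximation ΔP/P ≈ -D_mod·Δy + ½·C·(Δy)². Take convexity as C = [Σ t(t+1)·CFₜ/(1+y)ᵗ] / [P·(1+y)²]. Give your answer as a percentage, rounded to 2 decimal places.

-10.33%

With y = 0.0435:
  t   CF        PV=CF/(1+0.0435)^t    t·PV        t(t+1)·PV
  1         1.75         1.6770         1.6770           3.3541
  2         1.75         1.6071         3.2143           9.6428
  3         1.75         1.5401         4.6204          18.4817
  4         1.75         1.4759         5.9038          29.5188
  5       101.75        82.2379       411.1896       2,467.1378
  Σ                     88.5382       426.6051       2,528.1352
P = 88.5382; D_Mac = 4.81832 yrs; D_mod = 4.61746 yrs; C = 26.22314.
Duration effect: -4.61746 × (+0.024) = -0.110819
Convexity effect: 0.5 × 26.22314 × (0.024)² = +0.0075523
ΔP/P ≈ -0.110819 + 0.0075523 = -0.103267 = -10.3267%.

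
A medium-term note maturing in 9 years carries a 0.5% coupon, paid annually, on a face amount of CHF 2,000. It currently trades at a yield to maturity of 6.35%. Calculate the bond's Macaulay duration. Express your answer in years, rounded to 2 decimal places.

8.76 years

Periodic yield y = 0.0635. Discount each cash flow and weight by its year:
  t   CF        PV=CF/(1+0.0635)^t    t·PV
  1        10.00         9.4029         9.4029
  2        10.00         8.8415        17.6830
  3        10.00         8.3136        24.9407
  4        10.00         7.8172        31.2687
  5        10.00         7.3504        36.7521
  6        10.00         6.9115        41.4693
  7        10.00         6.4989        45.4921
  8        10.00         6.1108        48.8866
  9     2,010.00     1,154.9378    10,394.4405
  Σ                  1,216.1846    10,650.3359
Price P = Σ PV = 1,216.1846.
Macaulay duration = Σ(t·PV) / P = 10,650.3359 / 1,216.1846 = 8.75717 years.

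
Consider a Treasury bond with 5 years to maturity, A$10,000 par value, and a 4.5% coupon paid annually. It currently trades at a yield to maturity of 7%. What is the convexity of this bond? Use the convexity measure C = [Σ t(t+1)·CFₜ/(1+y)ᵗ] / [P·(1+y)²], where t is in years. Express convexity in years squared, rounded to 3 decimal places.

23.162

With y = 0.07:
  t   CF        PV=CF/(1+0.07)^t    t·PV        t(t+1)·PV
  1       450.00       420.5607       420.5607         841.1215
  2       450.00       393.0474       786.0949       2,358.2846
  3       450.00       367.3340     1,102.0021       4,408.0085
  4       450.00       343.3028     1,373.2114       6,866.0569
  5    10,450.00     7,450.7056    37,253.5279     223,521.1673
  Σ                  8,974.9506    40,935.3970     237,994.6388
P = 8,974.9506.
Convexity = Σ t(t+1)·PV / [P·(1+y)²] = 237,994.6388 / (8,974.9506 × 1.144900) = 23.16155.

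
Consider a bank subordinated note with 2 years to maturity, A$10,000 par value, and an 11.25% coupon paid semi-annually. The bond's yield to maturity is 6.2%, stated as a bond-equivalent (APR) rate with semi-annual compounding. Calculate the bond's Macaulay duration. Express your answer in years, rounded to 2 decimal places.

1.85 years

Periodic yield y = 0.031. Discount each cash flow and weight by its period:
  t   CF        PV=CF/(1+0.031)^t    t·PV
  1       562.50       545.5868       545.5868
  2       562.50       529.1822     1,058.3643
  3       562.50       513.2708     1,539.8123
  4    10,562.50     9,348.2875    37,393.1500
  Σ                 10,936.3272    40,536.9135
Price P = Σ PV = 10,936.3272.
Macaulay duration = Σ(t·PV) / P = 40,536.9135 / 10,936.3272 = 3.70663 half-year periods.
In years: 3.70663 / 2 = 1.85331 years.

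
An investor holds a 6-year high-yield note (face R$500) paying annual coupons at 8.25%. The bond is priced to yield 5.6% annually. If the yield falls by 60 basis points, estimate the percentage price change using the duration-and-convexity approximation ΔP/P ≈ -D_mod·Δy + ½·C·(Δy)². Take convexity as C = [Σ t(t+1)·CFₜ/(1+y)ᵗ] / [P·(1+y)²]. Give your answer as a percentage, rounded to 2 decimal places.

+2.91%

With y = 0.056:
  t   CF        PV=CF/(1+0.056)^t    t·PV        t(t+1)·PV
  1        41.25        39.0625        39.0625          78.1250
  2        41.25        36.9910        73.9820         221.9460
  3        41.25        35.0294       105.0881         420.3523
  4        41.25        33.1717       132.6870         663.4348
  5        41.25        31.4126       157.0632         942.3790
  6       541.25       390.3142     2,341.8855      16,393.1982
  Σ                    565.9815     2,849.7682      18,719.4355
P = 565.9815; D_Mac = 5.03509 yrs; D_mod = 4.76808 yrs; C = 29.65942.
Duration effect: -4.76808 × (-0.006) = +0.028608
Convexity effect: 0.5 × 29.65942 × (-0.006)² = +0.0005339
ΔP/P ≈ +0.028608 + 0.0005339 = +0.029142 = +2.9142%.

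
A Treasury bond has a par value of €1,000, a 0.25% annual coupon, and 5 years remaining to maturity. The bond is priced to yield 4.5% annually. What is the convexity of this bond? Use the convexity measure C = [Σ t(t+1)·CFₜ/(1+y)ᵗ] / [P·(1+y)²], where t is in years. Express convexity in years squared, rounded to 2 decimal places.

With y = 0.045:
  t   CF        PV=CF/(1+0.045)^t    t·PV        t(t+1)·PV
  1         2.50         2.3923         2.3923           4.7847
  2         2.50         2.2893         4.5786          13.7359
  3         2.50         2.1907         6.5722          26.2889
  4         2.50         2.0964         8.3856          41.9281
  5     1,002.50       804.4572     4,022.2859      24,133.7152
  Σ                    813.4260     4,044.2147      24,220.4528
P = 813.4260.
Convexity = Σ t(t+1)·PV / [P·(1+y)²] = 24,220.4528 / (813.4260 × 1.092025) = 27.26664.

27.27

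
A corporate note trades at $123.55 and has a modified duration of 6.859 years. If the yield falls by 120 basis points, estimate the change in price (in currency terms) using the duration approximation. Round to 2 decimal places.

Duration approximation: ΔP/P ≈ -D_mod · Δy = -6.859 × (-0.012) = +0.082308.
ΔP ≈ 123.55 × (+0.082308) = +10.1691534.

+$10.17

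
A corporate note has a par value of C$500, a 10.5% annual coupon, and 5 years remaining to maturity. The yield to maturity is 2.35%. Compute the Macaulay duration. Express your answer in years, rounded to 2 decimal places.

Periodic yield y = 0.0235. Discount each cash flow and weight by its year:
  t   CF        PV=CF/(1+0.0235)^t    t·PV
  1        52.50        51.2946        51.2946
  2        52.50        50.1168       100.2337
  3        52.50        48.9661       146.8984
  4        52.50        47.8418       191.3674
  5       552.50       491.9184     2,459.5919
  Σ                    690.1378     2,949.3859
Price P = Σ PV = 690.1378.
Macaulay duration = Σ(t·PV) / P = 2,949.3859 / 690.1378 = 4.27362 years.

4.27 years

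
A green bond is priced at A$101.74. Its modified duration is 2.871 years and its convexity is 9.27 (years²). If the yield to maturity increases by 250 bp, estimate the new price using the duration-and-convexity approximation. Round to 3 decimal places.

A$94.732

Duration effect: -D_mod·Δy = -2.871 × (+0.025) = -0.071775
Convexity effect: ½·C·(Δy)² = 0.5 × 9.27 × (0.025)² = +0.002896875
ΔP/P ≈ -0.071775 + 0.002896875 = -0.068878125
New price ≈ 101.74 × (1 - 0.068878125) = 94.7323395625.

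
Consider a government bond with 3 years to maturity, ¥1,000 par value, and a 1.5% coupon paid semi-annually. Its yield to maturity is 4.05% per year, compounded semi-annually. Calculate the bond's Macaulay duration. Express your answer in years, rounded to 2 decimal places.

Periodic yield y = 0.02025. Discount each cash flow and weight by its period:
  t   CF        PV=CF/(1+0.02025)^t    t·PV
  1         7.50         7.3511         7.3511
  2         7.50         7.2052        14.4105
  3         7.50         7.0622        21.1867
  4         7.50         6.9221        27.6882
  5         7.50         6.7847        33.9233
  6     1,007.50       893.3167     5,359.9000
  Σ                    928.6420     5,464.4598
Price P = Σ PV = 928.6420.
Macaulay duration = Σ(t·PV) / P = 5,464.4598 / 928.6420 = 5.88436 half-year periods.
In years: 5.88436 / 2 = 2.94218 years.

2.94 years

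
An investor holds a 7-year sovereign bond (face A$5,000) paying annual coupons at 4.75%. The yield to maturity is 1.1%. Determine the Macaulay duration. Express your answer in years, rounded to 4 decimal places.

Periodic yield y = 0.011. Discount each cash flow and weight by its year:
  t   CF        PV=CF/(1+0.011)^t    t·PV
  1       237.50       234.9159       234.9159
  2       237.50       232.3600       464.7199
  3       237.50       229.8318       689.4954
  4       237.50       227.3312       909.3247
  5       237.50       224.8577     1,124.2887
  6       237.50       222.4112     1,334.4673
  7     5,237.50     4,851.3873    33,959.7111
  Σ                  6,223.0951    38,716.9230
Price P = Σ PV = 6,223.0951.
Macaulay duration = Σ(t·PV) / P = 38,716.9230 / 6,223.0951 = 6.22149 years.

6.2215 years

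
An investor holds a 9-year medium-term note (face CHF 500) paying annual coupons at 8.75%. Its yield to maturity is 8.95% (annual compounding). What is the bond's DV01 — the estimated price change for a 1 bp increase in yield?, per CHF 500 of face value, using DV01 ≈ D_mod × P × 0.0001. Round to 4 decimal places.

CHF 0.2979

Periodic yield y = 0.0895.
  t   CF        PV=CF/(1+0.0895)^t    t·PV
  1        43.75        40.1560        40.1560
  2        43.75        36.8573        73.7146
  3        43.75        33.8296       101.4887
  4        43.75        31.0505       124.2021
  5        43.75        28.4998       142.4990
  6        43.75        26.1586       156.9517
  7        43.75        24.0097       168.0682
  8        43.75        22.0374       176.2991
  9       543.75       251.3936     2,262.5421
  Σ                    493.9925     3,245.9215
P = 493.9925; D_Mac = 6.57079 yrs; D_mod = 6.03101 yrs.
DV01 ≈ 6.03101 × 493.9925 × 0.0001 = 0.297928.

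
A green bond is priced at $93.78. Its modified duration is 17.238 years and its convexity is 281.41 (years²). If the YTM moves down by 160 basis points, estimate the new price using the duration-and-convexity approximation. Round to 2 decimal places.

$123.02

Duration effect: -D_mod·Δy = -17.238 × (-0.016) = +0.275808
Convexity effect: ½·C·(Δy)² = 0.5 × 281.41 × (-0.016)² = +0.03602048
ΔP/P ≈ +0.275808 + 0.03602048 = +0.31182848
New price ≈ 93.78 × (1 + 0.31182848) = 123.0232748544.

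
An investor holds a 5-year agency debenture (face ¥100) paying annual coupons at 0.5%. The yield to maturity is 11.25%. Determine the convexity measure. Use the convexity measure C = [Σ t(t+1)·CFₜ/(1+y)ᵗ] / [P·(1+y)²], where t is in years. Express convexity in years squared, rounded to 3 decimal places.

With y = 0.1125:
  t   CF        PV=CF/(1+0.1125)^t    t·PV        t(t+1)·PV
  1         0.50         0.4494         0.4494           0.8989
  2         0.50         0.4040         0.8080           2.4239
  3         0.50         0.3631         1.0894           4.3576
  4         0.50         0.3264         1.3057           6.5283
  5       100.50        58.9747       294.8737       1,769.2419
  Σ                     60.5177       298.5261       1,783.4507
P = 60.5177.
Convexity = Σ t(t+1)·PV / [P·(1+y)²] = 1,783.4507 / (60.5177 × 1.237656) = 23.81105.

23.811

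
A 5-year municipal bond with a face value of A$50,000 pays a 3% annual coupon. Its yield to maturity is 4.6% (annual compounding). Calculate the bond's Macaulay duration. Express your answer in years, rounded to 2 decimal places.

Periodic yield y = 0.046. Discount each cash flow and weight by its year:
  t   CF        PV=CF/(1+0.046)^t    t·PV
  1     1,500.00     1,434.0344     1,434.0344
  2     1,500.00     1,370.9698     2,741.9396
  3     1,500.00     1,310.6786     3,932.0358
  4     1,500.00     1,253.0388     5,012.1552
  5    51,500.00    41,129.0621   205,645.3107
  Σ                 46,497.7838   218,765.4757
Price P = Σ PV = 46,497.7838.
Macaulay duration = Σ(t·PV) / P = 218,765.4757 / 46,497.7838 = 4.70486 years.

4.70 years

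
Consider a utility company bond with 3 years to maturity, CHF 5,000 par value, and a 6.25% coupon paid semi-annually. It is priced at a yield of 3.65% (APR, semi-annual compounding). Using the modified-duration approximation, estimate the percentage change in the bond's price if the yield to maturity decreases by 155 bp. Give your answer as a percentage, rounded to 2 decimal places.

+4.25%

Periodic yield y = 0.01825. Modified duration first:
  t   CF        PV=CF/(1+0.01825)^t    t·PV
  1       156.25       153.4495       153.4495
  2       156.25       150.6993       301.3986
  3       156.25       147.9983       443.9949
  4       156.25       145.3458       581.3830
  5       156.25       142.7407       713.7037
  6     5,156.25     4,626.0194    27,756.1166
  Σ                  5,366.2531    29,950.0464
P = 5,366.2531; D_Mac = 5.58118 half-year periods = 2.79059 yrs; D_mod = 2.79059/(1+0.01825) = 2.74058 yrs.
ΔP/P ≈ -D_mod · Δy = -2.74058 × (-0.0155) = +0.042479 = +4.2479%.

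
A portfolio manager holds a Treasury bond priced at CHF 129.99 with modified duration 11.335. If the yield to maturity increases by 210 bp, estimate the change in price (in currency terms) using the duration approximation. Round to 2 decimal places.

-CHF 30.94

Duration approximation: ΔP/P ≈ -D_mod · Δy = -11.335 × (+0.021) = -0.238035.
ΔP ≈ 129.99 × (-0.238035) = -30.94216965.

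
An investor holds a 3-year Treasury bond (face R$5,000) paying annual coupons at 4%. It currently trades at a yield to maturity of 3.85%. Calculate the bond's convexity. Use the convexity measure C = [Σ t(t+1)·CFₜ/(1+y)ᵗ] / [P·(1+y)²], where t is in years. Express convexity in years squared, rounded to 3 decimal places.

10.566

With y = 0.0385:
  t   CF        PV=CF/(1+0.0385)^t    t·PV        t(t+1)·PV
  1       200.00       192.5855       192.5855         385.1709
  2       200.00       185.4458       370.8916       1,112.6748
  3     5,200.00     4,642.8413    13,928.5240      55,714.0959
  Σ                  5,020.8726    14,492.0010      57,211.9416
P = 5,020.8726.
Convexity = Σ t(t+1)·PV / [P·(1+y)²] = 57,211.9416 / (5,020.8726 × 1.078482) = 10.56561.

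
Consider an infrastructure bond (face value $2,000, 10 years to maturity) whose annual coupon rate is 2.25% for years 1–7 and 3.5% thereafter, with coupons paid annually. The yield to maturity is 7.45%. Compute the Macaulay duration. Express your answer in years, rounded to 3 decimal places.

Periodic yield y = 0.0745. Discount each cash flow and weight by its year:
  t   CF        PV=CF/(1+0.0745)^t    t·PV
  1        45.00        41.8799        41.8799
  2        45.00        38.9762        77.9524
  3        45.00        36.2738       108.8215
  4        45.00        33.7588       135.0351
  5        45.00        31.4181       157.0907
  6        45.00        29.2398       175.4386
  7        45.00        27.2124       190.4871
  8        70.00        39.3955       315.1640
  9        70.00        36.6640       329.9763
  10    2,070.00     1,009.0348    10,090.3481
  Σ                  1,323.8535    11,622.1938
Price P = Σ PV = 1,323.8535.
Macaulay duration = Σ(t·PV) / P = 11,622.1938 / 1,323.8535 = 8.77906 years.

8.779 years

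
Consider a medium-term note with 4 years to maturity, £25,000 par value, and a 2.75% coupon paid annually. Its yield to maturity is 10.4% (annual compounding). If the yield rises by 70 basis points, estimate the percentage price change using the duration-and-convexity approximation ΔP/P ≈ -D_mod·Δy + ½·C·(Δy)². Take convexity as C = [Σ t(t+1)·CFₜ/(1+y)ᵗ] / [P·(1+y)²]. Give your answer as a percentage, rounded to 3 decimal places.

With y = 0.104:
  t   CF        PV=CF/(1+0.104)^t    t·PV        t(t+1)·PV
  1       687.50       622.7355       622.7355       1,245.4710
  2       687.50       564.0720     1,128.1440       3,384.4321
  3       687.50       510.9348     1,532.8044       6,131.2176
  4    25,687.50    17,292.0127    69,168.0508     345,840.2539
  Σ                 18,989.7550    72,451.7347     356,601.3746
P = 18,989.7550; D_Mac = 3.81531 yrs; D_mod = 3.45589 yrs; C = 15.40726.
Duration effect: -3.45589 × (+0.007) = -0.024191
Convexity effect: 0.5 × 15.40726 × (0.007)² = +0.0003775
ΔP/P ≈ -0.024191 + 0.0003775 = -0.023814 = -2.3814%.

-2.381%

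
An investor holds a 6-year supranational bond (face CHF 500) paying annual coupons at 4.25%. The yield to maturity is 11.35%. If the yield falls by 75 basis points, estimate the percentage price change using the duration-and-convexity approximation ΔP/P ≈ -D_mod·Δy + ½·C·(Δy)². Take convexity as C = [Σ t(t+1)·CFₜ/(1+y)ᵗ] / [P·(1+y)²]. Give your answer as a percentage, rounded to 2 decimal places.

+3.64%

With y = 0.1135:
  t   CF        PV=CF/(1+0.1135)^t    t·PV        t(t+1)·PV
  1        21.25        19.0840        19.0840          38.1679
  2        21.25        17.1387        34.2774         102.8323
  3        21.25        15.3918        46.1753         184.7011
  4        21.25        13.8229        55.2915         276.4573
  5        21.25        12.4139        62.0694         372.4166
  6       521.25       273.4669     1,640.8013      11,485.6091
  Σ                    351.3181     1,857.6989      12,460.1844
P = 351.3181; D_Mac = 5.28780 yrs; D_mod = 4.74881 yrs; C = 28.60510.
Duration effect: -4.74881 × (-0.0075) = +0.035616
Convexity effect: 0.5 × 28.60510 × (-0.0075)² = +0.0008045
ΔP/P ≈ +0.035616 + 0.0008045 = +0.036421 = +3.6421%.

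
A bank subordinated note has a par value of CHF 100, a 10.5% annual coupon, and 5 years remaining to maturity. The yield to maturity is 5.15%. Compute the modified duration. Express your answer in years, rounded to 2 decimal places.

4.02 years

Periodic yield y = 0.0515. First find Macaulay duration:
  t   CF        PV=CF/(1+0.0515)^t    t·PV
  1        10.50         9.9857         9.9857
  2        10.50         9.4967        18.9933
  3        10.50         9.0315        27.0946
  4        10.50         8.5892        34.3568
  5       110.50        85.9639       429.8193
  Σ                    123.0670       520.2497
P = 123.0670; Macaulay duration = 520.2497 / 123.0670 = 4.22737 years.
Modified duration = D_Mac / (1 + y) = 4.22737 / 1.0515 = 4.02032 years.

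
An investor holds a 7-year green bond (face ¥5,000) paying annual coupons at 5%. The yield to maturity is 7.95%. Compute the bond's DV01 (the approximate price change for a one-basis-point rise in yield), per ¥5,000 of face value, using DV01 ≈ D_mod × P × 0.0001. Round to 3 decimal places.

Periodic yield y = 0.0795.
  t   CF        PV=CF/(1+0.0795)^t    t·PV
  1       250.00       231.5887       231.5887
  2       250.00       214.5333       429.0666
  3       250.00       198.7340       596.2019
  4       250.00       184.0981       736.3926
  5       250.00       170.5402       852.7010
  6       250.00       157.9807       947.8844
  7     5,250.00     3,073.2704    21,512.8930
  Σ                  4,230.7455    25,306.7282
P = 4,230.7455; D_Mac = 5.98162 yrs; D_mod = 5.54111 yrs.
DV01 ≈ 5.54111 × 4,230.7455 × 0.0001 = 2.344301.

¥2.344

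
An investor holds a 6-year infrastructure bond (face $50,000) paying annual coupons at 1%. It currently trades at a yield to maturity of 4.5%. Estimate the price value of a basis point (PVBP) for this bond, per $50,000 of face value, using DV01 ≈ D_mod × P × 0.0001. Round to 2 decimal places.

Periodic yield y = 0.045.
  t   CF        PV=CF/(1+0.045)^t    t·PV
  1       500.00       478.4689       478.4689
  2       500.00       457.8650       915.7300
  3       500.00       438.1483     1,314.4449
  4       500.00       419.2807     1,677.1227
  5       500.00       401.2255     2,006.1276
  6    50,500.00    38,778.7348   232,672.4087
  Σ                 40,973.7232   239,064.3028
P = 40,973.7232; D_Mac = 5.83458 yrs; D_mod = 5.58333 yrs.
DV01 ≈ 5.58333 × 40,973.7232 × 0.0001 = 22.876967.

$22.88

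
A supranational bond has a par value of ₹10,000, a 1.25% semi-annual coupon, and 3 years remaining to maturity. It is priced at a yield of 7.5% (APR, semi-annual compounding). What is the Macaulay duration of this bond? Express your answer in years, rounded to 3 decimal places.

Periodic yield y = 0.0375. Discount each cash flow and weight by its period:
  t   CF        PV=CF/(1+0.0375)^t    t·PV
  1        62.50        60.2410        60.2410
  2        62.50        58.0636       116.1272
  3        62.50        55.9649       167.8947
  4        62.50        53.9421       215.7683
  5        62.50        51.9924       259.9618
  6    10,062.50     8,068.2113    48,409.2675
  Σ                  8,348.4151    49,229.2604
Price P = Σ PV = 8,348.4151.
Macaulay duration = Σ(t·PV) / P = 49,229.2604 / 8,348.4151 = 5.89684 half-year periods.
In years: 5.89684 / 2 = 2.94842 years.

2.948 years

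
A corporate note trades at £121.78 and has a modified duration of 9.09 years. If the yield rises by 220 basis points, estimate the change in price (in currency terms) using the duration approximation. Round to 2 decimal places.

Duration approximation: ΔP/P ≈ -D_mod · Δy = -9.09 × (+0.022) = -0.199980.
ΔP ≈ 121.78 × (-0.199980) = -24.3535644.

-£24.35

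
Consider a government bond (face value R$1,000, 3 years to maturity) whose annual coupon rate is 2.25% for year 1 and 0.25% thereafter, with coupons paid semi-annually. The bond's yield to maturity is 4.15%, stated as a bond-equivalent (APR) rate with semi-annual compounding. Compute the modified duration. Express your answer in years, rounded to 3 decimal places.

Periodic yield y = 0.02075. First find Macaulay duration:
  t   CF        PV=CF/(1+0.02075)^t    t·PV
  1        11.25        11.0213        11.0213
  2        11.25        10.7973        21.5945
  3         1.25         1.1753         3.5259
  4         1.25         1.1514         4.6057
  5         1.25         1.1280         5.6401
  6     1,001.25       885.1690     5,311.0140
  Σ                    910.4423     5,357.4015
P = 910.4423; Macaulay duration = 5,357.4015 / 910.4423 = 5.88439 half-year periods = 2.94220 years.
Modified duration = D_Mac / (1 + y) = 2.94220 / 1.02075 = 2.88239 years.

2.882 years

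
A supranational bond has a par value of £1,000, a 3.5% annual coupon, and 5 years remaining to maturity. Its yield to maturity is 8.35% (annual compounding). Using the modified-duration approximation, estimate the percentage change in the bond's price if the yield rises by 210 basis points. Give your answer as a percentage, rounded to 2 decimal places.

-8.97%

Periodic yield y = 0.0835. Modified duration first:
  t   CF        PV=CF/(1+0.0835)^t    t·PV
  1        35.00        32.3027        32.3027
  2        35.00        29.8133        59.6266
  3        35.00        27.5157        82.5472
  4        35.00        25.3952       101.5810
  5     1,035.00       693.0998     3,465.4990
  Σ                    808.1268     3,741.5565
P = 808.1268; D_Mac = 4.62991 yrs; D_mod = 4.62991/(1+0.0835) = 4.27311 yrs.
ΔP/P ≈ -D_mod · Δy = -4.27311 × (+0.021) = -0.089735 = -8.9735%.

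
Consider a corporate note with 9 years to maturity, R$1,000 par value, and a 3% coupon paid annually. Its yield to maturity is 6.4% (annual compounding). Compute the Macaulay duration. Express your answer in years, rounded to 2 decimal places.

Periodic yield y = 0.064. Discount each cash flow and weight by its year:
  t   CF        PV=CF/(1+0.064)^t    t·PV
  1        30.00        28.1955        28.1955
  2        30.00        26.4995        52.9990
  3        30.00        24.9056        74.7167
  4        30.00        23.4075        93.6299
  5        30.00        21.9995       109.9976
  6        30.00        20.6762       124.0574
  7        30.00        19.4326       136.0279
  8        30.00        18.2637       146.1094
  9     1,030.00       589.3355     5,304.0191
  Σ                    772.7155     6,069.7526
Price P = Σ PV = 772.7155.
Macaulay duration = Σ(t·PV) / P = 6,069.7526 / 772.7155 = 7.85509 years.

7.86 years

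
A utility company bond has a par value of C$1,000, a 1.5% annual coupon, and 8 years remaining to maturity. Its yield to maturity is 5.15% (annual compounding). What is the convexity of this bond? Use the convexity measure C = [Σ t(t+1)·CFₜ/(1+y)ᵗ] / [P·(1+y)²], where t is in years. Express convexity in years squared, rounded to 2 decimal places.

60.04

With y = 0.0515:
  t   CF        PV=CF/(1+0.0515)^t    t·PV        t(t+1)·PV
  1        15.00        14.2653        14.2653          28.5307
  2        15.00        13.5667        27.1333          81.3999
  3        15.00        12.9022        38.7066         154.8263
  4        15.00        12.2703        49.0811         245.4054
  5        15.00        11.6693        58.3465         350.0791
  6        15.00        11.0978        66.5866         466.1062
  7        15.00        10.5542        73.8796         591.0366
  8     1,015.00       679.1908     5,433.5268      48,901.7412
  Σ                    765.5166     5,761.5258      50,819.1253
P = 765.5166.
Convexity = Σ t(t+1)·PV / [P·(1+y)²] = 50,819.1253 / (765.5166 × 1.105652) = 60.04184.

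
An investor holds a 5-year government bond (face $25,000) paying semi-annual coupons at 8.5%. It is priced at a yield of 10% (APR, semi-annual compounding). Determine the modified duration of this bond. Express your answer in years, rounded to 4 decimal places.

Periodic yield y = 0.05. First find Macaulay duration:
  t   CF        PV=CF/(1+0.05)^t    t·PV
  1     1,062.50     1,011.9048     1,011.9048
  2     1,062.50       963.7188     1,927.4376
  3     1,062.50       917.8274     2,753.4823
  4     1,062.50       874.1214     3,496.4855
  5     1,062.50       832.4966     4,162.4828
  6     1,062.50       792.8539     4,757.1232
  7     1,062.50       755.0989     5,285.6924
  8     1,062.50       719.1418     5,753.1346
  9     1,062.50       684.8970     6,164.0728
  10   26,062.50    16,000.1142   160,001.1417
  Σ                 23,552.1747   195,312.9576
P = 23,552.1747; Macaulay duration = 195,312.9576 / 23,552.1747 = 8.29278 half-year periods = 4.14639 years.
Modified duration = D_Mac / (1 + y) = 4.14639 / 1.05 = 3.94894 years.

3.9489 years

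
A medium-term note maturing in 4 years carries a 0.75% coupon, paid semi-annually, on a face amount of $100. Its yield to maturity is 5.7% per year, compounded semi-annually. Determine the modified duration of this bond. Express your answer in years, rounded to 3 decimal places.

3.832 years

Periodic yield y = 0.0285. First find Macaulay duration:
  t   CF        PV=CF/(1+0.0285)^t    t·PV
  1        0.375         0.3646         0.3646
  2        0.375         0.3545         0.7090
  3        0.375         0.3447         1.0340
  4        0.375         0.3351         1.3405
  5        0.375         0.3258         1.6292
  6        0.375         0.3168         1.9009
  7        0.375         0.3080         2.1563
  8      100.375        80.1662       641.3294
  Σ                     82.5158       650.4640
P = 82.5158; Macaulay duration = 650.4640 / 82.5158 = 7.88290 half-year periods = 3.94145 years.
Modified duration = D_Mac / (1 + y) = 3.94145 / 1.0285 = 3.83223 years.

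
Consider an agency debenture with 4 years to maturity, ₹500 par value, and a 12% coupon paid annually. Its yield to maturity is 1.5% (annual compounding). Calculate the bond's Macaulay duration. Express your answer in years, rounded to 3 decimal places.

Periodic yield y = 0.015. Discount each cash flow and weight by its year:
  t   CF        PV=CF/(1+0.015)^t    t·PV
  1        60.00        59.1133        59.1133
  2        60.00        58.2397       116.4794
  3        60.00        57.3790       172.1371
  4       560.00       527.6232     2,110.4927
  Σ                    702.3552     2,458.2224
Price P = Σ PV = 702.3552.
Macaulay duration = Σ(t·PV) / P = 2,458.2224 / 702.3552 = 3.49997 years.

3.500 years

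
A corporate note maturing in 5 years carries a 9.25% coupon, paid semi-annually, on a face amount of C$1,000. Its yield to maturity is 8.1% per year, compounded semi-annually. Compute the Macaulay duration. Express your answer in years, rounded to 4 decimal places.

Periodic yield y = 0.0405. Discount each cash flow and weight by its period:
  t   CF        PV=CF/(1+0.0405)^t    t·PV
  1        46.25        44.4498        44.4498
  2        46.25        42.7196        85.4393
  3        46.25        41.0568       123.1705
  4        46.25        39.4588       157.8350
  5        46.25        37.9229       189.6144
  6        46.25        36.4468       218.6807
  7        46.25        35.0281       245.1970
  8        46.25        33.6647       269.3178
  9        46.25        32.3544       291.1893
  10    1,046.25       703.4199     7,034.1986
  Σ                  1,046.5218     8,659.0925
Price P = Σ PV = 1,046.5218.
Macaulay duration = Σ(t·PV) / P = 8,659.0925 / 1,046.5218 = 8.27416 half-year periods.
In years: 8.27416 / 2 = 4.13708 years.

4.1371 years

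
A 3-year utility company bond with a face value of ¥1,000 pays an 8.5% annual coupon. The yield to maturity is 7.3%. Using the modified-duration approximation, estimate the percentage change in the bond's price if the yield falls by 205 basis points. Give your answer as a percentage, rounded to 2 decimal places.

Periodic yield y = 0.073. Modified duration first:
  t   CF        PV=CF/(1+0.073)^t    t·PV
  1        85.00        79.2171        79.2171
  2        85.00        73.8277       147.6554
  3     1,085.00       878.2751     2,634.8253
  Σ                  1,031.3200     2,861.6979
P = 1,031.3200; D_Mac = 2.77479 yrs; D_mod = 2.77479/(1+0.073) = 2.58601 yrs.
ΔP/P ≈ -D_mod · Δy = -2.58601 × (-0.0205) = +0.053013 = +5.3013%.

+5.30%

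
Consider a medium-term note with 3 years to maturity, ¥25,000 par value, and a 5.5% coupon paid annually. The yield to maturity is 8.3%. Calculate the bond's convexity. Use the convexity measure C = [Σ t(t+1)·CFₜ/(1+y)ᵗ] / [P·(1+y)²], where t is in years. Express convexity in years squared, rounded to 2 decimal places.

With y = 0.083:
  t   CF        PV=CF/(1+0.083)^t    t·PV        t(t+1)·PV
  1     1,375.00     1,269.6214     1,269.6214       2,539.2428
  2     1,375.00     1,172.3189     2,344.6379       7,033.9137
  3    26,375.00    20,763.8125    62,291.4375     249,165.7500
  Σ                 23,205.7529    65,905.6968     258,738.9065
P = 23,205.7529.
Convexity = Σ t(t+1)·PV / [P·(1+y)²] = 258,738.9065 / (23,205.7529 × 1.172889) = 9.50625.

9.51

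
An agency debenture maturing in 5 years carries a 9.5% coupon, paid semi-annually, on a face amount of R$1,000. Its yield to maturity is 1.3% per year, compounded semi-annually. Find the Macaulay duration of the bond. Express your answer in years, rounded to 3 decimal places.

Periodic yield y = 0.0065. Discount each cash flow and weight by its period:
  t   CF        PV=CF/(1+0.0065)^t    t·PV
  1        47.50        47.1932        47.1932
  2        47.50        46.8885        93.7769
  3        47.50        46.5857       139.7570
  4        47.50        46.2848       185.1392
  5        47.50        45.9859       229.9295
  6        47.50        45.6889       274.1335
  7        47.50        45.3939       317.7571
  8        47.50        45.1007       360.8057
  9        47.50        44.8094       403.2850
  10    1,047.50       981.7847     9,817.8465
  Σ                  1,395.7157    11,869.6238
Price P = Σ PV = 1,395.7157.
Macaulay duration = Σ(t·PV) / P = 11,869.6238 / 1,395.7157 = 8.50433 half-year periods.
In years: 8.50433 / 2 = 4.25216 years.

4.252 years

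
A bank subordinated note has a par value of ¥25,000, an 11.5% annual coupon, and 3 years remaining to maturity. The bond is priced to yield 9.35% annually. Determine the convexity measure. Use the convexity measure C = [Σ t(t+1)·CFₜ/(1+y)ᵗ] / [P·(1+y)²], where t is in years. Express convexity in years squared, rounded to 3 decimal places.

8.743

With y = 0.0935:
  t   CF        PV=CF/(1+0.0935)^t    t·PV        t(t+1)·PV
  1     2,875.00     2,629.1724     2,629.1724       5,258.3448
  2     2,875.00     2,404.3643     4,808.7286      14,426.1859
  3    27,875.00    21,318.5918    63,955.7754     255,823.1016
  Σ                 26,352.1285    71,393.6764     275,507.6323
P = 26,352.1285.
Convexity = Σ t(t+1)·PV / [P·(1+y)²] = 275,507.6323 / (26,352.1285 × 1.195742) = 8.74340.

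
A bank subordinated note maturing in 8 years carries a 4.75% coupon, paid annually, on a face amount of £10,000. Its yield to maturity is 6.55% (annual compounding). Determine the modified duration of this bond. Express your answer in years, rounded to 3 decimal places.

6.343 years

Periodic yield y = 0.0655. First find Macaulay duration:
  t   CF        PV=CF/(1+0.0655)^t    t·PV
  1       475.00       445.8001       445.8001
  2       475.00       418.3952       836.7904
  3       475.00       392.6750     1,178.0250
  4       475.00       368.5359     1,474.1436
  5       475.00       345.8807     1,729.4035
  6       475.00       324.6182     1,947.7093
  7       475.00       304.6628     2,132.6396
  8    10,475.00     6,305.5997    50,444.7979
  Σ                  8,906.1677    60,189.3094
P = 8,906.1677; Macaulay duration = 60,189.3094 / 8,906.1677 = 6.75816 years.
Modified duration = D_Mac / (1 + y) = 6.75816 / 1.0655 = 6.34271 years.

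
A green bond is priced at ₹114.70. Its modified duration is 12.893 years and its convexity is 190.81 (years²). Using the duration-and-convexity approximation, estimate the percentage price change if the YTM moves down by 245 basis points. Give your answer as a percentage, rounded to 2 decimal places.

+37.31%

Duration effect: -D_mod·Δy = -12.893 × (-0.0245) = +0.3158785
Convexity effect: ½·C·(Δy)² = 0.5 × 190.81 × (-0.0245)² = +0.05726685125
ΔP/P ≈ +0.3158785 + 0.05726685125 = +0.37314535125
= +37.314535125%.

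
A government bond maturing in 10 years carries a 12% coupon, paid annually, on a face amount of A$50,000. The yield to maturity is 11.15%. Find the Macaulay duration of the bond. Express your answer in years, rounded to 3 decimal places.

Periodic yield y = 0.1115. Discount each cash flow and weight by its year:
  t   CF        PV=CF/(1+0.1115)^t    t·PV
  1     6,000.00     5,398.1107     5,398.1107
  2     6,000.00     4,856.5998     9,713.1996
  3     6,000.00     4,369.4105    13,108.2315
  4     6,000.00     3,931.0936    15,724.3743
  5     6,000.00     3,536.7464    17,683.7318
  6     6,000.00     3,181.9580    19,091.7482
  7     6,000.00     2,862.7603    20,039.3219
  8     6,000.00     2,575.5828    20,604.6623
  9     6,000.00     2,317.2135    20,854.9214
  10   56,000.00    19,457.7830   194,577.8304
  Σ                 52,487.2585   336,796.1321
Price P = Σ PV = 52,487.2585.
Macaulay duration = Σ(t·PV) / P = 336,796.1321 / 52,487.2585 = 6.41672 years.

6.417 years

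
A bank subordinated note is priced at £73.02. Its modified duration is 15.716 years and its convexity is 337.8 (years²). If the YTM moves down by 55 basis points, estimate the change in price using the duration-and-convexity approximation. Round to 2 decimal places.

+£6.68

Duration effect: -D_mod·Δy = -15.716 × (-0.0055) = +0.086438
Convexity effect: ½·C·(Δy)² = 0.5 × 337.8 × (-0.0055)² = +0.005109225
ΔP/P ≈ +0.086438 + 0.005109225 = +0.091547225
ΔP ≈ 73.02 × (+0.091547225) = +6.6847783695.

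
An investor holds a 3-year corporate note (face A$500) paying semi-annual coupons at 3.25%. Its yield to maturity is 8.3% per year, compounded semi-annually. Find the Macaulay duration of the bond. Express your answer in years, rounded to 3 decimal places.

2.872 years

Periodic yield y = 0.0415. Discount each cash flow and weight by its period:
  t   CF        PV=CF/(1+0.0415)^t    t·PV
  1        8.125         7.8012         7.8012
  2        8.125         7.4904        14.9808
  3        8.125         7.1919        21.5758
  4        8.125         6.9054        27.6214
  5        8.125         6.6302        33.1510
  6      508.125       398.1208     2,388.7251
  Σ                    434.1400     2,493.8554
Price P = Σ PV = 434.1400.
Macaulay duration = Σ(t·PV) / P = 2,493.8554 / 434.1400 = 5.74436 half-year periods.
In years: 5.74436 / 2 = 2.87218 years.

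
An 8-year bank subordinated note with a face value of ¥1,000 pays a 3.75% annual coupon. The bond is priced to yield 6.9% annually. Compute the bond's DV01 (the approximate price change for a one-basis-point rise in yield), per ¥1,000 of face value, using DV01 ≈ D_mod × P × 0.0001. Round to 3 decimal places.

Periodic yield y = 0.069.
  t   CF        PV=CF/(1+0.069)^t    t·PV
  1        37.50        35.0795        35.0795
  2        37.50        32.8153        65.6305
  3        37.50        30.6972        92.0915
  4        37.50        28.7158       114.8631
  5        37.50        26.8623       134.3114
  6        37.50        25.1284       150.7705
  7        37.50        23.5065       164.5453
  8     1,037.50       608.3681     4,866.9451
  Σ                    811.1730     5,624.2368
P = 811.1730; D_Mac = 6.93346 yrs; D_mod = 6.48593 yrs.
DV01 ≈ 6.48593 × 811.1730 × 0.0001 = 0.526121.

¥0.526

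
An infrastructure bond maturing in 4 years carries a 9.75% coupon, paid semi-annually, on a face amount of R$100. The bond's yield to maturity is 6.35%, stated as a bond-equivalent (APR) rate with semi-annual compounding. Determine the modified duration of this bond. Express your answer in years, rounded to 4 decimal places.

Periodic yield y = 0.03175. First find Macaulay duration:
  t   CF        PV=CF/(1+0.03175)^t    t·PV
  1        4.875         4.7250         4.7250
  2        4.875         4.5796         9.1592
  3        4.875         4.4387        13.3160
  4        4.875         4.3021        17.2082
  5        4.875         4.1697        20.8484
  6        4.875         4.0414        24.2482
  7        4.875         3.9170        27.4190
  8      104.875        81.6726       653.3805
  Σ                    111.8459       770.3043
P = 111.8459; Macaulay duration = 770.3043 / 111.8459 = 6.88720 half-year periods = 3.44360 years.
Modified duration = D_Mac / (1 + y) = 3.44360 / 1.03175 = 3.33763 years.

3.3376 years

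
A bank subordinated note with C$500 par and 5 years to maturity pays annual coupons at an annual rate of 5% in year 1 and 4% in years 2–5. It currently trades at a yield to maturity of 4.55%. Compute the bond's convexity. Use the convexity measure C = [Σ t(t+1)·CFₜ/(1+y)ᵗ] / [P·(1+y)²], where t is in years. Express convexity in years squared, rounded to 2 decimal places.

With y = 0.0455:
  t   CF        PV=CF/(1+0.0455)^t    t·PV        t(t+1)·PV
  1        25.00        23.9120        23.9120          47.8240
  2        20.00        18.2971        36.5942         109.7825
  3        20.00        17.5008        52.5024         210.0096
  4        20.00        16.7392        66.9567         334.7833
  5       520.00       416.2777     2,081.3886      12,488.3313
  Σ                    492.7268     2,261.3538      13,190.7308
P = 492.7268.
Convexity = Σ t(t+1)·PV / [P·(1+y)²] = 13,190.7308 / (492.7268 × 1.093070) = 24.49146.

24.49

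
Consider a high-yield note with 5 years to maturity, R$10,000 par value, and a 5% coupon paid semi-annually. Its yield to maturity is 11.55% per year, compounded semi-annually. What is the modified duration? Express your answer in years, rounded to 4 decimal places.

4.1504 years

Periodic yield y = 0.05775. First find Macaulay duration:
  t   CF        PV=CF/(1+0.05775)^t    t·PV
  1       250.00       236.3507       236.3507
  2       250.00       223.4467       446.8934
  3       250.00       211.2472       633.7415
  4       250.00       199.7137       798.8548
  5       250.00       188.8099       944.0497
  6       250.00       178.5015     1,071.0088
  7       250.00       168.7558     1,181.2908
  8       250.00       159.5423     1,276.3381
  9       250.00       150.8317     1,357.4855
  10   10,250.00     5,846.4673    58,464.6731
  Σ                  7,563.6668    66,410.6864
P = 7,563.6668; Macaulay duration = 66,410.6864 / 7,563.6668 = 8.78022 half-year periods = 4.39011 years.
Modified duration = D_Mac / (1 + y) = 4.39011 / 1.05775 = 4.15042 years.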